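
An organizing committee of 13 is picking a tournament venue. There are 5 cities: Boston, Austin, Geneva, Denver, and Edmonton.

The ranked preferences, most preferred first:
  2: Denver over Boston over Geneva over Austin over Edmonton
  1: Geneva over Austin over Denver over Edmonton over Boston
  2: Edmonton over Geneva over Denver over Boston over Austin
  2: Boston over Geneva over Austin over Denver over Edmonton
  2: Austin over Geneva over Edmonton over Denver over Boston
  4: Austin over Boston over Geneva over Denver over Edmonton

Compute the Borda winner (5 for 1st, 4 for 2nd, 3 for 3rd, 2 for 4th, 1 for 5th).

Geneva

Boston: 2×4 + 1×1 + 2×2 + 2×5 + 2×1 + 4×4 = 41
Austin: 2×2 + 1×4 + 2×1 + 2×3 + 2×5 + 4×5 = 46
Geneva: 2×3 + 1×5 + 2×4 + 2×4 + 2×4 + 4×3 = 47
Denver: 2×5 + 1×3 + 2×3 + 2×2 + 2×2 + 4×2 = 35
Edmonton: 2×1 + 1×2 + 2×5 + 2×1 + 2×3 + 4×1 = 26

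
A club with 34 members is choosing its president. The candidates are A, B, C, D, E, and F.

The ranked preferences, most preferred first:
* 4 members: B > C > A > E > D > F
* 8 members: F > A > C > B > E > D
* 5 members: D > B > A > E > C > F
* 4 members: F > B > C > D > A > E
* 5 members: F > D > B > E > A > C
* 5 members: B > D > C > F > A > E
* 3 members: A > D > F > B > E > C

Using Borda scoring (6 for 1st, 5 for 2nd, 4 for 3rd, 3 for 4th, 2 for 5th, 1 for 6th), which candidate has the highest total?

B

A: 4×4 + 8×5 + 5×4 + 4×2 + 5×2 + 5×2 + 3×6 = 122
B: 4×6 + 8×3 + 5×5 + 4×5 + 5×4 + 5×6 + 3×3 = 152
C: 4×5 + 8×4 + 5×2 + 4×4 + 5×1 + 5×4 + 3×1 = 106
D: 4×2 + 8×1 + 5×6 + 4×3 + 5×5 + 5×5 + 3×5 = 123
E: 4×3 + 8×2 + 5×3 + 4×1 + 5×3 + 5×1 + 3×2 = 73
F: 4×1 + 8×6 + 5×1 + 4×6 + 5×6 + 5×3 + 3×4 = 138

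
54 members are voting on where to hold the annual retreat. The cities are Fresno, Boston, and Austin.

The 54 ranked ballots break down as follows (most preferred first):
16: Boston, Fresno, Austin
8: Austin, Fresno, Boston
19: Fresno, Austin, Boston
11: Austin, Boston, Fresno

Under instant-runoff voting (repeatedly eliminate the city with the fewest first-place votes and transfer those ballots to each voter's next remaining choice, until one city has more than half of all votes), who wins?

Round 1: Fresno 19, Boston 16, Austin 19. Boston eliminated.
Round 2: Fresno 35, Austin 19. Fresno has a majority (≥28).

Fresno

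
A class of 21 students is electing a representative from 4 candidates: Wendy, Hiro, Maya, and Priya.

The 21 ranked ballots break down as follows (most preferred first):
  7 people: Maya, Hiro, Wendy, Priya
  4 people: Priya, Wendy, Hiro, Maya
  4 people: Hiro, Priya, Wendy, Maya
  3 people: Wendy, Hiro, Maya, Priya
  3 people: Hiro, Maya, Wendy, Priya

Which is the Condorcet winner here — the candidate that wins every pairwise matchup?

Hiro

Hiro vs Wendy: 14–7
Hiro vs Maya: 14–7
Hiro vs Priya: 17–4
Hiro beats every other candidate.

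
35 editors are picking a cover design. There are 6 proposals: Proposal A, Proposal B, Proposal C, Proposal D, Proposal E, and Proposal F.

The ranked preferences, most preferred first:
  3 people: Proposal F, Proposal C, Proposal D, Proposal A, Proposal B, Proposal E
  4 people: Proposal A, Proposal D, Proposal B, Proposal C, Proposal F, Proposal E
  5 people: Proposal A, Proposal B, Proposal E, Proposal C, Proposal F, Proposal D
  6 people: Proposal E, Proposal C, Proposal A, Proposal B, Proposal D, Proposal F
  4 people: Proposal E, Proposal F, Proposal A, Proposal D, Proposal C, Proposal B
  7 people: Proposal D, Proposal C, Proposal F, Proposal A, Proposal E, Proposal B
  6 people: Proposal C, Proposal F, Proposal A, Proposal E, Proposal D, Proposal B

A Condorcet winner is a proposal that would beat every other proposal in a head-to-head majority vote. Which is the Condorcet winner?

Proposal C vs Proposal A: 22–13
Proposal C vs Proposal B: 26–9
Proposal C vs Proposal D: 20–15
Proposal C vs Proposal E: 20–15
Proposal C vs Proposal F: 28–7
Proposal C beats every other proposal.

Proposal C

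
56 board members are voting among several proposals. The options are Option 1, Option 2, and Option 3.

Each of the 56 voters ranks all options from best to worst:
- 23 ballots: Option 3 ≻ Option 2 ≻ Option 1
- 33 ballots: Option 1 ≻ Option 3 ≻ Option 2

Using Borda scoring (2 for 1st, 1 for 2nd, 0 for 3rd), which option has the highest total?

Option 3

Option 1: 23×0 + 33×2 = 66
Option 2: 23×1 + 33×0 = 23
Option 3: 23×2 + 33×1 = 79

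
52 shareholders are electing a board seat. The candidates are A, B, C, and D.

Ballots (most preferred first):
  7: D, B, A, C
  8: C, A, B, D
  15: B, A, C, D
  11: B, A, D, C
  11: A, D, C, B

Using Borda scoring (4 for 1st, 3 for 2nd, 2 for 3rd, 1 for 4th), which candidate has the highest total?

A: 7×2 + 8×3 + 15×3 + 11×3 + 11×4 = 160
B: 7×3 + 8×2 + 15×4 + 11×4 + 11×1 = 152
C: 7×1 + 8×4 + 15×2 + 11×1 + 11×2 = 102
D: 7×4 + 8×1 + 15×1 + 11×2 + 11×3 = 106

A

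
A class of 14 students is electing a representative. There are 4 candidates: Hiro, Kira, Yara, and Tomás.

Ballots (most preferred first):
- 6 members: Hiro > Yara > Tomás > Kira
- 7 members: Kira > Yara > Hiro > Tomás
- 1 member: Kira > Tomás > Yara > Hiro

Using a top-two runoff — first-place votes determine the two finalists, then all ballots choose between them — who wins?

Kira

Round 1 first-place votes: Hiro 6, Kira 8, Yara 0, Tomás 0. Kira and Hiro advance.
Runoff: Kira is ranked above Hiro on 8 ballots, Hiro above Kira on 6.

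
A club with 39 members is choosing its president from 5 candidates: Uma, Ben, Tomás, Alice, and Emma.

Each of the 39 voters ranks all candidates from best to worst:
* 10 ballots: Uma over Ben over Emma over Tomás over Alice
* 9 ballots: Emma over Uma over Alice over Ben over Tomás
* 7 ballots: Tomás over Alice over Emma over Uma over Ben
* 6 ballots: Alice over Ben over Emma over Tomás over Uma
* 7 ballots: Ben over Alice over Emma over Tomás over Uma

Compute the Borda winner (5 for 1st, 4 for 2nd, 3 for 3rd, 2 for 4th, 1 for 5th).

Uma: 10×5 + 9×4 + 7×2 + 6×1 + 7×1 = 113
Ben: 10×4 + 9×2 + 7×1 + 6×4 + 7×5 = 124
Tomás: 10×2 + 9×1 + 7×5 + 6×2 + 7×2 = 90
Alice: 10×1 + 9×3 + 7×4 + 6×5 + 7×4 = 123
Emma: 10×3 + 9×5 + 7×3 + 6×3 + 7×3 = 135

Emma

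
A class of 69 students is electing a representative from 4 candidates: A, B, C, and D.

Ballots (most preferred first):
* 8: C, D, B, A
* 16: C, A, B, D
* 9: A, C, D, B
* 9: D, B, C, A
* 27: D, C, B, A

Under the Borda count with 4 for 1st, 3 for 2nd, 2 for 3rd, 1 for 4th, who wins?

A: 8×1 + 16×3 + 9×4 + 9×1 + 27×1 = 128
B: 8×2 + 16×2 + 9×1 + 9×3 + 27×2 = 138
C: 8×4 + 16×4 + 9×3 + 9×2 + 27×3 = 222
D: 8×3 + 16×1 + 9×2 + 9×4 + 27×4 = 202

C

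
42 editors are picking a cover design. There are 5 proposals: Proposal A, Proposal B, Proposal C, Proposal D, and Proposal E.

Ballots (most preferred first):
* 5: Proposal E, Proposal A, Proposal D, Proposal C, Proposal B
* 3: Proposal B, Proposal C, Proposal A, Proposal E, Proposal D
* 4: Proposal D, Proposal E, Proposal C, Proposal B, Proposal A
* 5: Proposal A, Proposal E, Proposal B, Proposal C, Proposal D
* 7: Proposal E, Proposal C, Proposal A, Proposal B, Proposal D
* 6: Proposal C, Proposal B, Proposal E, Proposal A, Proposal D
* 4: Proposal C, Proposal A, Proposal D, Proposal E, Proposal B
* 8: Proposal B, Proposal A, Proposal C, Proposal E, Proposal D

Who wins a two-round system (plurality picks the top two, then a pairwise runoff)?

Round 1 first-place votes: Proposal A 5, Proposal B 11, Proposal C 10, Proposal D 4, Proposal E 12. Proposal E and Proposal B advance.
Runoff: Proposal E is ranked above Proposal B on 25 ballots, Proposal B above Proposal E on 17.

Proposal E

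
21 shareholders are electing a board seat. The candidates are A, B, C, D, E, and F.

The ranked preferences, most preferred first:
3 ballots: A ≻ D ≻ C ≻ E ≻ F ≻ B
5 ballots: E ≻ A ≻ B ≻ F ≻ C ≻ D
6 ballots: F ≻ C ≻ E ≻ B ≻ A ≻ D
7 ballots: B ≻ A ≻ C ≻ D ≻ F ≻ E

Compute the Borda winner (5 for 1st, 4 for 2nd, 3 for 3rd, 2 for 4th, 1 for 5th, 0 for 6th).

A: 3×5 + 5×4 + 6×1 + 7×4 = 69
B: 3×0 + 5×3 + 6×2 + 7×5 = 62
C: 3×3 + 5×1 + 6×4 + 7×3 = 59
D: 3×4 + 5×0 + 6×0 + 7×2 = 26
E: 3×2 + 5×5 + 6×3 + 7×0 = 49
F: 3×1 + 5×2 + 6×5 + 7×1 = 50

A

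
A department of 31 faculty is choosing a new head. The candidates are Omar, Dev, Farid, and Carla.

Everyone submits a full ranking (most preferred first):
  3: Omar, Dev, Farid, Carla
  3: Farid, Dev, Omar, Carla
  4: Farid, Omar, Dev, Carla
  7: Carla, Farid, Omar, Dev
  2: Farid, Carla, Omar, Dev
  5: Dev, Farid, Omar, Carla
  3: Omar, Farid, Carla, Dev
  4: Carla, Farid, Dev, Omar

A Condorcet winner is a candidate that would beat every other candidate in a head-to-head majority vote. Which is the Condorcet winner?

Farid

Farid vs Omar: 25–6
Farid vs Dev: 23–8
Farid vs Carla: 20–11
Farid beats every other candidate.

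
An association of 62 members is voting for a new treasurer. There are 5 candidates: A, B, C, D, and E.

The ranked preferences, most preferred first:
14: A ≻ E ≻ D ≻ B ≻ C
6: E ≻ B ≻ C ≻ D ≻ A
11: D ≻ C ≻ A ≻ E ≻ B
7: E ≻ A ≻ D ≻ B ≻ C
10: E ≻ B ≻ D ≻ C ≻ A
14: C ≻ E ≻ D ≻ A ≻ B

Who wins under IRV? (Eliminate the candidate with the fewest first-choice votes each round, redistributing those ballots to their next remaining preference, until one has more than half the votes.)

E

Round 1: A 14, B 0, C 14, D 11, E 23. B eliminated.
Round 2: A 14, C 14, D 11, E 23. D eliminated.
Round 3: A 14, C 25, E 23. A eliminated.
Round 4: C 25, E 37. E has a majority (≥32).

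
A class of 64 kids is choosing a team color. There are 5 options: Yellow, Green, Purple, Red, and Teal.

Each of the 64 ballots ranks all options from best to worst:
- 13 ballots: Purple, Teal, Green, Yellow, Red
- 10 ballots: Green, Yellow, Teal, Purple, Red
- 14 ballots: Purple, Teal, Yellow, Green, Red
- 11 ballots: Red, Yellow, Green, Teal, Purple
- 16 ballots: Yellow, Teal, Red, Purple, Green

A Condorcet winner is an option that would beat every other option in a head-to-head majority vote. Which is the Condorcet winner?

Yellow vs Green: 41–23
Yellow vs Purple: 37–27
Yellow vs Red: 53–11
Yellow vs Teal: 37–27
Yellow beats every other option.

Yellow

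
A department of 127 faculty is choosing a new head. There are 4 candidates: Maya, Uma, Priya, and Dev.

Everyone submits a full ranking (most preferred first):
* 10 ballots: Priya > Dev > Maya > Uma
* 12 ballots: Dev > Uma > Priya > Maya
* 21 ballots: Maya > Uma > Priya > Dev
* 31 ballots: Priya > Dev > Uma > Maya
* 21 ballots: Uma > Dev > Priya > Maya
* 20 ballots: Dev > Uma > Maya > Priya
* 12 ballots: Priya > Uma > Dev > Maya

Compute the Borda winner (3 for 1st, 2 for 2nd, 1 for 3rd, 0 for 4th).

Dev

Maya: 10×1 + 12×0 + 21×3 + 31×0 + 21×0 + 20×1 + 12×0 = 93
Uma: 10×0 + 12×2 + 21×2 + 31×1 + 21×3 + 20×2 + 12×2 = 224
Priya: 10×3 + 12×1 + 21×1 + 31×3 + 21×1 + 20×0 + 12×3 = 213
Dev: 10×2 + 12×3 + 21×0 + 31×2 + 21×2 + 20×3 + 12×1 = 232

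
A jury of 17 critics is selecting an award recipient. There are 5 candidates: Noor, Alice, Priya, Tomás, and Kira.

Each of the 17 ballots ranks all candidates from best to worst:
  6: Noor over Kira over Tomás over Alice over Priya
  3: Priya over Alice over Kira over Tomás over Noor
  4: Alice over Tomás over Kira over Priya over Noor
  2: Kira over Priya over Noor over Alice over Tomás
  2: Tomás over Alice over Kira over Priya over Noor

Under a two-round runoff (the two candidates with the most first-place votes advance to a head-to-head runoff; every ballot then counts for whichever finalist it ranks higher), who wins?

Round 1 first-place votes: Noor 6, Alice 4, Priya 3, Tomás 2, Kira 2. Noor and Alice advance.
Runoff: Noor is ranked above Alice on 8 ballots, Alice above Noor on 9.

Alice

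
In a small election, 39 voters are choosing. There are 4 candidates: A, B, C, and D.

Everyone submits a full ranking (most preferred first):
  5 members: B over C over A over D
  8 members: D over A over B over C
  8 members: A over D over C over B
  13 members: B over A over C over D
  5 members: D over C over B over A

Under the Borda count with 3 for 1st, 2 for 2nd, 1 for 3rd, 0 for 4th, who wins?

A: 5×1 + 8×2 + 8×3 + 13×2 + 5×0 = 71
B: 5×3 + 8×1 + 8×0 + 13×3 + 5×1 = 67
C: 5×2 + 8×0 + 8×1 + 13×1 + 5×2 = 41
D: 5×0 + 8×3 + 8×2 + 13×0 + 5×3 = 55

A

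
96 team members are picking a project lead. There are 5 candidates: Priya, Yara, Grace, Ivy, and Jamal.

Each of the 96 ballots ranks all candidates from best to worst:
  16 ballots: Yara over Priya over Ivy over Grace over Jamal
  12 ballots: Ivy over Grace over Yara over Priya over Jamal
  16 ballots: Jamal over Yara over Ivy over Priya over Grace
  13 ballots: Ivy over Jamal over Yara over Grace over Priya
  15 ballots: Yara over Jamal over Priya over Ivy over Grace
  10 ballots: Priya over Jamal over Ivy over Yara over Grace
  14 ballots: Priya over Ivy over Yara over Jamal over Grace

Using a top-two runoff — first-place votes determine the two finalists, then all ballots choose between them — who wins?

Round 1 first-place votes: Priya 24, Yara 31, Grace 0, Ivy 25, Jamal 16. Yara and Ivy advance.
Runoff: Yara is ranked above Ivy on 47 ballots, Ivy above Yara on 49.

Ivy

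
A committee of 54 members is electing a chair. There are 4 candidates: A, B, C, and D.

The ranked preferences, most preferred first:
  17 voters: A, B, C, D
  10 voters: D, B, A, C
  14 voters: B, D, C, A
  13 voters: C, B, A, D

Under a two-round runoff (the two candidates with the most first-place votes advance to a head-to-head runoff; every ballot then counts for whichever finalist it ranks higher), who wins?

B

Round 1 first-place votes: A 17, B 14, C 13, D 10. A and B advance.
Runoff: A is ranked above B on 17 ballots, B above A on 37.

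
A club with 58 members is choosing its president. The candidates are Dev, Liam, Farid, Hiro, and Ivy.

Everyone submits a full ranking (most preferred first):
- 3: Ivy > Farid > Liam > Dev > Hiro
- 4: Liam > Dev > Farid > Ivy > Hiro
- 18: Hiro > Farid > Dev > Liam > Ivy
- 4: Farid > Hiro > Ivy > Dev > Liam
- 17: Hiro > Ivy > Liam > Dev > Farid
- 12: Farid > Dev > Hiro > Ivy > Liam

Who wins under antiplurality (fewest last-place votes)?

Last-place votes: Dev 0, Liam 16, Farid 17, Hiro 7, Ivy 18.

Dev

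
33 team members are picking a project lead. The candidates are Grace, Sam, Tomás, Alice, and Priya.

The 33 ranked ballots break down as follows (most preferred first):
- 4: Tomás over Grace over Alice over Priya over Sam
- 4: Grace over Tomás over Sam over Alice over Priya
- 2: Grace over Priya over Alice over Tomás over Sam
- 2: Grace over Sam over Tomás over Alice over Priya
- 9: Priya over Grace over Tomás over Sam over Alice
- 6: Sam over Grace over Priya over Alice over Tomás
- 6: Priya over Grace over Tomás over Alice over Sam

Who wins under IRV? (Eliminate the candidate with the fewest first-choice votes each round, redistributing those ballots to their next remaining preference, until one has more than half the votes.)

Grace

Round 1: Grace 8, Sam 6, Tomás 4, Alice 0, Priya 15. Alice eliminated.
Round 2: Grace 8, Sam 6, Tomás 4, Priya 15. Tomás eliminated.
Round 3: Grace 12, Sam 6, Priya 15. Sam eliminated.
Round 4: Grace 18, Priya 15. Grace has a majority (≥17).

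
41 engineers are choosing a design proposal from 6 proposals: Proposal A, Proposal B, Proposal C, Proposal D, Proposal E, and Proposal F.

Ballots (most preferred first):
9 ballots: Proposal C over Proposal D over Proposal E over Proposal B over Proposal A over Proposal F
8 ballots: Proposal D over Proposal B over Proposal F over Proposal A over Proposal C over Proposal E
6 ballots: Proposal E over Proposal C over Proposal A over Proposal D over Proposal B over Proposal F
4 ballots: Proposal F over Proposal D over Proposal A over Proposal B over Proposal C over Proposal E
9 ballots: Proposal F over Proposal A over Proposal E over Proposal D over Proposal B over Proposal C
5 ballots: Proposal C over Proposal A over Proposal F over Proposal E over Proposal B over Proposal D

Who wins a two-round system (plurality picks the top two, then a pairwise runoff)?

Proposal F

Round 1 first-place votes: Proposal A 0, Proposal B 0, Proposal C 14, Proposal D 8, Proposal E 6, Proposal F 13. Proposal C and Proposal F advance.
Runoff: Proposal C is ranked above Proposal F on 20 ballots, Proposal F above Proposal C on 21.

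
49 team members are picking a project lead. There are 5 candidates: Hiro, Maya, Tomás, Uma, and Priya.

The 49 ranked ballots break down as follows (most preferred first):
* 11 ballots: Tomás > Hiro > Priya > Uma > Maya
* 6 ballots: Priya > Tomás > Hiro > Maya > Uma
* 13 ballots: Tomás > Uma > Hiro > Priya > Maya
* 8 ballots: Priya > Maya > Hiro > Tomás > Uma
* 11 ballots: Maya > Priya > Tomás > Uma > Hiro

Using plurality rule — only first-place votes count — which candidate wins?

First-place votes: Hiro 0, Maya 11, Tomás 24, Uma 0, Priya 14.

Tomás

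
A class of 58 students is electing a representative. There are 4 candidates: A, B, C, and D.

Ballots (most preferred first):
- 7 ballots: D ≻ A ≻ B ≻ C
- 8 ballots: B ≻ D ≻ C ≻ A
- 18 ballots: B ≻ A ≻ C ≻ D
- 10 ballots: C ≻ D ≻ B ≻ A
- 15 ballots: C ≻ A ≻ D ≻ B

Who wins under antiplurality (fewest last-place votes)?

Last-place votes: A 18, B 15, C 7, D 18.

C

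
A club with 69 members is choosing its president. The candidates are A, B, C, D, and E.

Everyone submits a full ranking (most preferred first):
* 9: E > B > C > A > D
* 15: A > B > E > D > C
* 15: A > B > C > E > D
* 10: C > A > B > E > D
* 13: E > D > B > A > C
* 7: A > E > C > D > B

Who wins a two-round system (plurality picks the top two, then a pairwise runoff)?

Round 1 first-place votes: A 37, B 0, C 10, D 0, E 22. A and E advance.
Runoff: A is ranked above E on 47 ballots, E above A on 22.

A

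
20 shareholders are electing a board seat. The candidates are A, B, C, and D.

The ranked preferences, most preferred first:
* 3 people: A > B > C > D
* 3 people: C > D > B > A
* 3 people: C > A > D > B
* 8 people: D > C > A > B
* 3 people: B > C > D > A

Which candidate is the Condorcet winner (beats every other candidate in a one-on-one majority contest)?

C

C vs A: 17–3
C vs B: 14–6
C vs D: 12–8
C beats every other candidate.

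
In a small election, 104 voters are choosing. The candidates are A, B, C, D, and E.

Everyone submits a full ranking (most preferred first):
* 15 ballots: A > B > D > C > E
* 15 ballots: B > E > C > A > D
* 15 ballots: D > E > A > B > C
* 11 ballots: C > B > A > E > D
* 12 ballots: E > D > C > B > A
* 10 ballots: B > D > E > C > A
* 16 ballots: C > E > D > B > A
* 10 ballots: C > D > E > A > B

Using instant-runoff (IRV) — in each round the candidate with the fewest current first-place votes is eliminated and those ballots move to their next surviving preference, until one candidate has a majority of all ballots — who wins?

Round 1: A 15, B 25, C 37, D 15, E 12. E eliminated.
Round 2: A 15, B 25, C 37, D 27. A eliminated.
Round 3: B 40, C 37, D 27. D eliminated.
Round 4: B 55, C 49. B has a majority (≥53).

B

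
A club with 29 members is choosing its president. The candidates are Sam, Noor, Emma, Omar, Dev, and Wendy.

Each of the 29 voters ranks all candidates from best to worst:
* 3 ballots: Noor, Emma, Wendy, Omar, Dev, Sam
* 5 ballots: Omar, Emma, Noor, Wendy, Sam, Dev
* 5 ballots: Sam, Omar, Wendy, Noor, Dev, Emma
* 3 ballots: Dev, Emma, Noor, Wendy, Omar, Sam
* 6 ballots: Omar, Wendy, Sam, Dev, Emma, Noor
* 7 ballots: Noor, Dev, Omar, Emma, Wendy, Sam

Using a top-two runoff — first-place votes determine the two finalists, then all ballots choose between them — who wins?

Omar

Round 1 first-place votes: Sam 5, Noor 10, Emma 0, Omar 11, Dev 3, Wendy 0. Omar and Noor advance.
Runoff: Omar is ranked above Noor on 16 ballots, Noor above Omar on 13.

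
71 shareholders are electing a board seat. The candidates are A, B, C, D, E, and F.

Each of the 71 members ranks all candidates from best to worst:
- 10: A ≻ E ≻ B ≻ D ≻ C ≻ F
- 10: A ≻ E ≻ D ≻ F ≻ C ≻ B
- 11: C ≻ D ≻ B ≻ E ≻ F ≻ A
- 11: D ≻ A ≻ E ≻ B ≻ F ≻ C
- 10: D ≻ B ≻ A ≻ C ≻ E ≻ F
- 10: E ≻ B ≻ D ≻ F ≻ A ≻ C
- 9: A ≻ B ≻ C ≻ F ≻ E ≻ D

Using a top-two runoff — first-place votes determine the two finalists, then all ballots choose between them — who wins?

Round 1 first-place votes: A 29, B 0, C 11, D 21, E 10, F 0. A and D advance.
Runoff: A is ranked above D on 29 ballots, D above A on 42.

D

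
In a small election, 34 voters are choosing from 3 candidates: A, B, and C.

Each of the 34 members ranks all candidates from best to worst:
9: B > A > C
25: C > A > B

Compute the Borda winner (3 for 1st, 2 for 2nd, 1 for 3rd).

C

A: 9×2 + 25×2 = 68
B: 9×3 + 25×1 = 52
C: 9×1 + 25×3 = 84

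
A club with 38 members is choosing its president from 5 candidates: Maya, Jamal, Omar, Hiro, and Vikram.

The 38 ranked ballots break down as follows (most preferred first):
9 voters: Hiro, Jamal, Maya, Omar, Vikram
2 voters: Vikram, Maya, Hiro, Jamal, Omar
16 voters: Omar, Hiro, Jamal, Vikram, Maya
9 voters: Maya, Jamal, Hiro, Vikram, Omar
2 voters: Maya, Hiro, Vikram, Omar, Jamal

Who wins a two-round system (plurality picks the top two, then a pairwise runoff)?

Round 1 first-place votes: Maya 11, Jamal 0, Omar 16, Hiro 9, Vikram 2. Omar and Maya advance.
Runoff: Omar is ranked above Maya on 16 ballots, Maya above Omar on 22.

Maya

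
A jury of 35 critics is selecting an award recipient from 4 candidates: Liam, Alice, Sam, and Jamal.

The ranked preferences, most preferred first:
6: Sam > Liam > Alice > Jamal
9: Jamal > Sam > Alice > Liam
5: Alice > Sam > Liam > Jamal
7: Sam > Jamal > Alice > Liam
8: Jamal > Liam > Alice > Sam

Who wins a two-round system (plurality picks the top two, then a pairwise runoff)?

Sam

Round 1 first-place votes: Liam 0, Alice 5, Sam 13, Jamal 17. Jamal and Sam advance.
Runoff: Jamal is ranked above Sam on 17 ballots, Sam above Jamal on 18.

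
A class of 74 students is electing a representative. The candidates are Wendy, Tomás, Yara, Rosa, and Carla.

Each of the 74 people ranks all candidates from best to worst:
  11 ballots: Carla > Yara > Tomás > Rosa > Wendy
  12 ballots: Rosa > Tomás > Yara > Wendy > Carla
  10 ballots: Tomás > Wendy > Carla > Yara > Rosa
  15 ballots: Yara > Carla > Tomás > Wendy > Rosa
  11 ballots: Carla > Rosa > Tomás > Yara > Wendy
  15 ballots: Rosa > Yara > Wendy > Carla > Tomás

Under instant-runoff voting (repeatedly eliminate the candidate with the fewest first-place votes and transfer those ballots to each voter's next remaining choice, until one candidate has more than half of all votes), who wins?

Carla

Round 1: Wendy 0, Tomás 10, Yara 15, Rosa 27, Carla 22. Wendy eliminated.
Round 2: Tomás 10, Yara 15, Rosa 27, Carla 22. Tomás eliminated.
Round 3: Yara 15, Rosa 27, Carla 32. Yara eliminated.
Round 4: Rosa 27, Carla 47. Carla has a majority (≥38).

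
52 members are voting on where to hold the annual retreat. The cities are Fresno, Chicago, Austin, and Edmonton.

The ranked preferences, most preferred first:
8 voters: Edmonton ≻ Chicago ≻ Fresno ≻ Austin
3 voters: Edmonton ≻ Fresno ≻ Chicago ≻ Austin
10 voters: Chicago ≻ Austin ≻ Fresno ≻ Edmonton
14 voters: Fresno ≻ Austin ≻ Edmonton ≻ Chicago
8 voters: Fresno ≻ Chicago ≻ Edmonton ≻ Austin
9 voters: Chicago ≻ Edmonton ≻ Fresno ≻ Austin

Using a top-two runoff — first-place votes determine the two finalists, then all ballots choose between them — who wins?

Chicago

Round 1 first-place votes: Fresno 22, Chicago 19, Austin 0, Edmonton 11. Fresno and Chicago advance.
Runoff: Fresno is ranked above Chicago on 25 ballots, Chicago above Fresno on 27.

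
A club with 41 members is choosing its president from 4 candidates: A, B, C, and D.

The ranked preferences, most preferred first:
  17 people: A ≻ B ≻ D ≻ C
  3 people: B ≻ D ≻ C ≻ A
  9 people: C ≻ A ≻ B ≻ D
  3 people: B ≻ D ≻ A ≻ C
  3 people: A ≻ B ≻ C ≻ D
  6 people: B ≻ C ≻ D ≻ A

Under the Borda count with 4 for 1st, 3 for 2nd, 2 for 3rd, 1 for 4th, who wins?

A: 17×4 + 3×1 + 9×3 + 3×2 + 3×4 + 6×1 = 122
B: 17×3 + 3×4 + 9×2 + 3×4 + 3×3 + 6×4 = 126
C: 17×1 + 3×2 + 9×4 + 3×1 + 3×2 + 6×3 = 86
D: 17×2 + 3×3 + 9×1 + 3×3 + 3×1 + 6×2 = 76

B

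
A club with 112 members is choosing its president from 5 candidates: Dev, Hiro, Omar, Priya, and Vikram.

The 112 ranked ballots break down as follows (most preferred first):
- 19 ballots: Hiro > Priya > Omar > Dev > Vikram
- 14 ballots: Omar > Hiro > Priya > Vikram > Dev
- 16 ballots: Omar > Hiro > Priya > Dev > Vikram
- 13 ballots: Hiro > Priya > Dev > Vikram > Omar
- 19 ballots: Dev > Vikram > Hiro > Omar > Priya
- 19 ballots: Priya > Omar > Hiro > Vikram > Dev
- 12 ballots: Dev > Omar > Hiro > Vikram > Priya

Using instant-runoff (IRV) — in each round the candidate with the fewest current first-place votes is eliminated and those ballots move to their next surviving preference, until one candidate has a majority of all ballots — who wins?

Round 1: Dev 31, Hiro 32, Omar 30, Priya 19, Vikram 0. Vikram eliminated.
Round 2: Dev 31, Hiro 32, Omar 30, Priya 19. Priya eliminated.
Round 3: Dev 31, Hiro 32, Omar 49. Dev eliminated.
Round 4: Hiro 51, Omar 61. Omar has a majority (≥57).

Omar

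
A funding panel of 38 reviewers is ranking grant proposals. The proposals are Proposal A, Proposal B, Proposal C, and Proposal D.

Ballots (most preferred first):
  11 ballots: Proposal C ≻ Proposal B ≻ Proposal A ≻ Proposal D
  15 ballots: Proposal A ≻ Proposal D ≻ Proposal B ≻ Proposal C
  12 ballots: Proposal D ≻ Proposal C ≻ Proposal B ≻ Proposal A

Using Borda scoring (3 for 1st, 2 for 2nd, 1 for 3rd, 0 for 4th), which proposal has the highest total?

Proposal D

Proposal A: 11×1 + 15×3 + 12×0 = 56
Proposal B: 11×2 + 15×1 + 12×1 = 49
Proposal C: 11×3 + 15×0 + 12×2 = 57
Proposal D: 11×0 + 15×2 + 12×3 = 66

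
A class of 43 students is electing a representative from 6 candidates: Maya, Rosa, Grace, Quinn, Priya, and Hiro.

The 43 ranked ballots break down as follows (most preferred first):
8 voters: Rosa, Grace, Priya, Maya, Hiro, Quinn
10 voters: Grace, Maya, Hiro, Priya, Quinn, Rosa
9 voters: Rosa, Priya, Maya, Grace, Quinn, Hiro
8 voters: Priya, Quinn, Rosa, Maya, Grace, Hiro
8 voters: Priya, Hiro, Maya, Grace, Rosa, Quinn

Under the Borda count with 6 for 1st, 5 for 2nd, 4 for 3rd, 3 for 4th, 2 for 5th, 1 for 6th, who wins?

Maya: 8×3 + 10×5 + 9×4 + 8×3 + 8×4 = 166
Rosa: 8×6 + 10×1 + 9×6 + 8×4 + 8×2 = 160
Grace: 8×5 + 10×6 + 9×3 + 8×2 + 8×3 = 167
Quinn: 8×1 + 10×2 + 9×2 + 8×5 + 8×1 = 94
Priya: 8×4 + 10×3 + 9×5 + 8×6 + 8×6 = 203
Hiro: 8×2 + 10×4 + 9×1 + 8×1 + 8×5 = 113

Priya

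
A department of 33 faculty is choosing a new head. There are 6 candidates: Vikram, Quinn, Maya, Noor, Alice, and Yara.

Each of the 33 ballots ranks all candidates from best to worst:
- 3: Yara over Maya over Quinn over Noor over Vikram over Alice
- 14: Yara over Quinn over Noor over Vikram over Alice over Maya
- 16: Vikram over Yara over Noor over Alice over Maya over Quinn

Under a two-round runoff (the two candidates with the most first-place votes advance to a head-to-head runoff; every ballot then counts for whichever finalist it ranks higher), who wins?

Round 1 first-place votes: Vikram 16, Quinn 0, Maya 0, Noor 0, Alice 0, Yara 17. Yara and Vikram advance.
Runoff: Yara is ranked above Vikram on 17 ballots, Vikram above Yara on 16.

Yara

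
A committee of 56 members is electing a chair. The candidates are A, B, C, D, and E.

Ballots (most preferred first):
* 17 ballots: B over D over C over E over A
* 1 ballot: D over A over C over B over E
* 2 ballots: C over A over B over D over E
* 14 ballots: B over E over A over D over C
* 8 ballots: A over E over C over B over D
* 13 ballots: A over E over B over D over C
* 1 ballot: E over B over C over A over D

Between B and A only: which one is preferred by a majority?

B is ranked above A on 32 ballots; A above B on 24.

B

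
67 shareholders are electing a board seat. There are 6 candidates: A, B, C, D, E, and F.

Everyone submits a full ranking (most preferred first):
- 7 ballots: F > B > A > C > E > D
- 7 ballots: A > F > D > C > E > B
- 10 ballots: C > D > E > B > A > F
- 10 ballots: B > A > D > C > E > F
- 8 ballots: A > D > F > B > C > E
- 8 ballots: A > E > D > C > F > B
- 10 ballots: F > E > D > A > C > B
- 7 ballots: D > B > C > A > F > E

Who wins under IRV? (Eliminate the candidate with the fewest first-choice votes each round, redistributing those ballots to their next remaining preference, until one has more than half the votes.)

B

Round 1: A 23, B 10, C 10, D 7, E 0, F 17. E eliminated.
Round 2: A 23, B 10, C 10, D 7, F 17. D eliminated.
Round 3: A 23, B 17, C 10, F 17. C eliminated.
Round 4: A 23, B 27, F 17. F eliminated.
Round 5: A 33, B 34. B has a majority (≥34).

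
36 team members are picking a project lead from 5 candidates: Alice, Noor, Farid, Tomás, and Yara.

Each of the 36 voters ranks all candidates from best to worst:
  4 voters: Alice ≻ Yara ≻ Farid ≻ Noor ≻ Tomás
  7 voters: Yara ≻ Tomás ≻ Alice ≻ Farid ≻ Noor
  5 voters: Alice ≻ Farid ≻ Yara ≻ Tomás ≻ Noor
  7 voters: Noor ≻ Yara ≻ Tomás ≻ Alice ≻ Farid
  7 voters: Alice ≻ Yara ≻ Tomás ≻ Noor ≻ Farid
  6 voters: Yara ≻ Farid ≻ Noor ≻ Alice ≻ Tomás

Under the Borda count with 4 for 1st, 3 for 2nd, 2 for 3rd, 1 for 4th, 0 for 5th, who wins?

Yara

Alice: 4×4 + 7×2 + 5×4 + 7×1 + 7×4 + 6×1 = 91
Noor: 4×1 + 7×0 + 5×0 + 7×4 + 7×1 + 6×2 = 51
Farid: 4×2 + 7×1 + 5×3 + 7×0 + 7×0 + 6×3 = 48
Tomás: 4×0 + 7×3 + 5×1 + 7×2 + 7×2 + 6×0 = 54
Yara: 4×3 + 7×4 + 5×2 + 7×3 + 7×3 + 6×4 = 116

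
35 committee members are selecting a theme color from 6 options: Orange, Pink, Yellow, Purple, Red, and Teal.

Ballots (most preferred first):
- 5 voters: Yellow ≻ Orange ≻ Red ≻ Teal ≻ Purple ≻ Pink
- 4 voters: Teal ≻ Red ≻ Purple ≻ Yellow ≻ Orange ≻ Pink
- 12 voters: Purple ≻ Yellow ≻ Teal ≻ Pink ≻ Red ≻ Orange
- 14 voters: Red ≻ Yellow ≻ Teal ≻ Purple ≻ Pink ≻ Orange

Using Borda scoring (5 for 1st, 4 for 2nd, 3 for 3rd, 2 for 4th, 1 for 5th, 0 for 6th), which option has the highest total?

Orange: 5×4 + 4×1 + 12×0 + 14×0 = 24
Pink: 5×0 + 4×0 + 12×2 + 14×1 = 38
Yellow: 5×5 + 4×2 + 12×4 + 14×4 = 137
Purple: 5×1 + 4×3 + 12×5 + 14×2 = 105
Red: 5×3 + 4×4 + 12×1 + 14×5 = 113
Teal: 5×2 + 4×5 + 12×3 + 14×3 = 108

Yellow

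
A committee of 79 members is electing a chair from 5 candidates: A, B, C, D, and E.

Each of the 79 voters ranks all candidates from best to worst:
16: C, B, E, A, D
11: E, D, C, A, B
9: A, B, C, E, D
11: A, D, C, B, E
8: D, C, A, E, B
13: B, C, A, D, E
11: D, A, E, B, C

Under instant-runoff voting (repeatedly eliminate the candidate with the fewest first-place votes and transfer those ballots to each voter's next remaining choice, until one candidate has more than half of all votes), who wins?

D

Round 1: A 20, B 13, C 16, D 19, E 11. E eliminated.
Round 2: A 20, B 13, C 16, D 30. B eliminated.
Round 3: A 20, C 29, D 30. A eliminated.
Round 4: C 38, D 41. D has a majority (≥40).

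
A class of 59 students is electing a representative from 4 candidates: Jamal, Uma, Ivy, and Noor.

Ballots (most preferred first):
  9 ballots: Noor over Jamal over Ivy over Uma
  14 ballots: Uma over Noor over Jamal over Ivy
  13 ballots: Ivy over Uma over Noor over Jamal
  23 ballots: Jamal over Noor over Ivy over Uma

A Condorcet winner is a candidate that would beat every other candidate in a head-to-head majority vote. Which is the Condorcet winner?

Noor vs Jamal: 36–23
Noor vs Uma: 32–27
Noor vs Ivy: 46–13
Noor beats every other candidate.

Noor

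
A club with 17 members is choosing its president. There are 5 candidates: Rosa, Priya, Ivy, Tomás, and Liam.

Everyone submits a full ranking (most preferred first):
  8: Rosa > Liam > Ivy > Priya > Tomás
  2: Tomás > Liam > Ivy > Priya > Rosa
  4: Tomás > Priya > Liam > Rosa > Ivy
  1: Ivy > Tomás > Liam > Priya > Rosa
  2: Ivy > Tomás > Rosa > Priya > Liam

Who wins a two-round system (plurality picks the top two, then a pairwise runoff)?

Tomás

Round 1 first-place votes: Rosa 8, Priya 0, Ivy 3, Tomás 6, Liam 0. Rosa and Tomás advance.
Runoff: Rosa is ranked above Tomás on 8 ballots, Tomás above Rosa on 9.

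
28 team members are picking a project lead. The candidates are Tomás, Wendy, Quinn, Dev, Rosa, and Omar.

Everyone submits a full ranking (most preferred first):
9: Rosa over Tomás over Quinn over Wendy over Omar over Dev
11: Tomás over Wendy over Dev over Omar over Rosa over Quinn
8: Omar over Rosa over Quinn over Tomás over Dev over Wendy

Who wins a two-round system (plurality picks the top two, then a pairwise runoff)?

Rosa

Round 1 first-place votes: Tomás 11, Wendy 0, Quinn 0, Dev 0, Rosa 9, Omar 8. Tomás and Rosa advance.
Runoff: Tomás is ranked above Rosa on 11 ballots, Rosa above Tomás on 17.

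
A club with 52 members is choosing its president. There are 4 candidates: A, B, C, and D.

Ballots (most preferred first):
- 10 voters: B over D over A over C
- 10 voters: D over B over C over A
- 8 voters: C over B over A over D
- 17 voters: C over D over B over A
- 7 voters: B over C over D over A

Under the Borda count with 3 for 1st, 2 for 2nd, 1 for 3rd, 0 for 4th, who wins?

B

A: 10×1 + 10×0 + 8×1 + 17×0 + 7×0 = 18
B: 10×3 + 10×2 + 8×2 + 17×1 + 7×3 = 104
C: 10×0 + 10×1 + 8×3 + 17×3 + 7×2 = 99
D: 10×2 + 10×3 + 8×0 + 17×2 + 7×1 = 91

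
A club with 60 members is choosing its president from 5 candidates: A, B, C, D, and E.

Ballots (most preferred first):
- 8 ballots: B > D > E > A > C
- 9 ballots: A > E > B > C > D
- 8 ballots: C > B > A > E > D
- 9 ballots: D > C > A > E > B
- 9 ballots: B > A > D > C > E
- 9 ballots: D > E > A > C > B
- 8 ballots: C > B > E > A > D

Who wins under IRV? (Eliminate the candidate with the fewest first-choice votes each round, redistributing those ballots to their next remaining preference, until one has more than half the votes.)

B

Round 1: A 9, B 17, C 16, D 18, E 0. E eliminated.
Round 2: A 9, B 17, C 16, D 18. A eliminated.
Round 3: B 26, C 16, D 18. C eliminated.
Round 4: B 42, D 18. B has a majority (≥31).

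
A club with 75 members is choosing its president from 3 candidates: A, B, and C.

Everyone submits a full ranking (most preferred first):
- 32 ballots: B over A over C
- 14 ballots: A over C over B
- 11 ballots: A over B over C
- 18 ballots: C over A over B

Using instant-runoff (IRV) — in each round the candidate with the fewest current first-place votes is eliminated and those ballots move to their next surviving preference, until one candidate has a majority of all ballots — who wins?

Round 1: A 25, B 32, C 18. C eliminated.
Round 2: A 43, B 32. A has a majority (≥38).

A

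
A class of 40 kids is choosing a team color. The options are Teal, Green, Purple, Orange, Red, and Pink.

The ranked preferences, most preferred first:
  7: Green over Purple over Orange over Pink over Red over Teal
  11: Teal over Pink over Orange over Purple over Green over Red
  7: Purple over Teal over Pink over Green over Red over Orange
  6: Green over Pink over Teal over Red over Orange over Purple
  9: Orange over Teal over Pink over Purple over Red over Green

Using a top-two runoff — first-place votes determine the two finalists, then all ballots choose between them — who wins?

Round 1 first-place votes: Teal 11, Green 13, Purple 7, Orange 9, Red 0, Pink 0. Green and Teal advance.
Runoff: Green is ranked above Teal on 13 ballots, Teal above Green on 27.

Teal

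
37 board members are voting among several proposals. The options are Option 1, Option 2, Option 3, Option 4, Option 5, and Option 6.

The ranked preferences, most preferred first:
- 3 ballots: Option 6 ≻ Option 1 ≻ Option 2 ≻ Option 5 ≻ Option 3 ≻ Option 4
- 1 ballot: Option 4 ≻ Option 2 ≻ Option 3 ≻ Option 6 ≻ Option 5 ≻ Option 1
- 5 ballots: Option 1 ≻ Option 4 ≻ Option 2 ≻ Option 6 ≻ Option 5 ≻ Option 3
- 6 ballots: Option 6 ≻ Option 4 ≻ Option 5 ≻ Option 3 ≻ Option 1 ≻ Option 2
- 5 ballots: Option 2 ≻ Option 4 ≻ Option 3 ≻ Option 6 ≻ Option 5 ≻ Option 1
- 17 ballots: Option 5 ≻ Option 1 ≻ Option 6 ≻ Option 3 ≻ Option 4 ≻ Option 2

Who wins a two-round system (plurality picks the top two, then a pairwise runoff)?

Option 6

Round 1 first-place votes: Option 1 5, Option 2 5, Option 3 0, Option 4 1, Option 5 17, Option 6 9. Option 5 and Option 6 advance.
Runoff: Option 5 is ranked above Option 6 on 17 ballots, Option 6 above Option 5 on 20.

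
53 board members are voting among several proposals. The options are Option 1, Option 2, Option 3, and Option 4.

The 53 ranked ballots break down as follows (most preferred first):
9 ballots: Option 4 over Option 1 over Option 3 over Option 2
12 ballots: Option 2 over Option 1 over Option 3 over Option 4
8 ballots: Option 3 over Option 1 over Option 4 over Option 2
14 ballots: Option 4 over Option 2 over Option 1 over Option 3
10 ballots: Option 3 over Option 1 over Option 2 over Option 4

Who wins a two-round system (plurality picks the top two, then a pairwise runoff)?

Option 3

Round 1 first-place votes: Option 1 0, Option 2 12, Option 3 18, Option 4 23. Option 4 and Option 3 advance.
Runoff: Option 4 is ranked above Option 3 on 23 ballots, Option 3 above Option 4 on 30.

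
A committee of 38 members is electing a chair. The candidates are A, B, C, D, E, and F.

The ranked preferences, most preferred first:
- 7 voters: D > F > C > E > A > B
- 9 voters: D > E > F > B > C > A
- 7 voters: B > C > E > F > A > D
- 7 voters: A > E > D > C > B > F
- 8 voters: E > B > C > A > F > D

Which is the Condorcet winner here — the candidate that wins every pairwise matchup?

E

E vs A: 31–7
E vs B: 31–7
E vs C: 24–14
E vs D: 22–16
E vs F: 31–7
E beats every other candidate.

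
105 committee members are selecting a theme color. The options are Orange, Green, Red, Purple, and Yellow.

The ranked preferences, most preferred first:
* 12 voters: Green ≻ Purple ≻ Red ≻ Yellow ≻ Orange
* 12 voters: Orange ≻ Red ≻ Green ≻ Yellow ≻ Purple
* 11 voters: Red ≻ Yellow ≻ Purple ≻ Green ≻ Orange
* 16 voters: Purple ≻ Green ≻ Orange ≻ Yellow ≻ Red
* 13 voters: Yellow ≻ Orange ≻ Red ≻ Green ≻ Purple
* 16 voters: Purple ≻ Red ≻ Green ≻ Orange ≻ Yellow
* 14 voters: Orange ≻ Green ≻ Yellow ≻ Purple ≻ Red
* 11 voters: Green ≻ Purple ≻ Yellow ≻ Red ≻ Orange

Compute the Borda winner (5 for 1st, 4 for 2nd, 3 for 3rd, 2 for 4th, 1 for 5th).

Orange: 12×1 + 12×5 + 11×1 + 16×3 + 13×4 + 16×2 + 14×5 + 11×1 = 296
Green: 12×5 + 12×3 + 11×2 + 16×4 + 13×2 + 16×3 + 14×4 + 11×5 = 367
Red: 12×3 + 12×4 + 11×5 + 16×1 + 13×3 + 16×4 + 14×1 + 11×2 = 294
Purple: 12×4 + 12×1 + 11×3 + 16×5 + 13×1 + 16×5 + 14×2 + 11×4 = 338
Yellow: 12×2 + 12×2 + 11×4 + 16×2 + 13×5 + 16×1 + 14×3 + 11×3 = 280

Green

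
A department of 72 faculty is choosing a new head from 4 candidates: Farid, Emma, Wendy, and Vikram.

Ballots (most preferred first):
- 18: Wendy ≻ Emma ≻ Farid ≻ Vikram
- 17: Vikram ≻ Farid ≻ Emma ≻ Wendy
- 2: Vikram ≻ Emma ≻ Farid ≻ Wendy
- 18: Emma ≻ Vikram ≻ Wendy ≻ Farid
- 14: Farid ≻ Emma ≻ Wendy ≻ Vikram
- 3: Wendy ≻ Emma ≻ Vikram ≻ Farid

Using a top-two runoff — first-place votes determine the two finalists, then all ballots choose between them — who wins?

Round 1 first-place votes: Farid 14, Emma 18, Wendy 21, Vikram 19. Wendy and Vikram advance.
Runoff: Wendy is ranked above Vikram on 35 ballots, Vikram above Wendy on 37.

Vikram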